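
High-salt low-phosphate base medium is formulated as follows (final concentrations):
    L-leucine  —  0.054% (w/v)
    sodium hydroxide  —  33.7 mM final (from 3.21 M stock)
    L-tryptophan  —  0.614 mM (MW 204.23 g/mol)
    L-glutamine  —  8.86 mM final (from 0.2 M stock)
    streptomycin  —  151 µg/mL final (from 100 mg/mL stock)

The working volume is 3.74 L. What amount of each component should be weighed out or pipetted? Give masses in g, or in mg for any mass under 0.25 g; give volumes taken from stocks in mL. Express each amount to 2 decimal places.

Working volume: 3.74 L.
L-leucine: 0.054% w/v = 0.54 g/L → 0.54 × 3.74 L = 2.02 g
sodium hydroxide: C1V1 = C2V2 → 33.7 mM × 3740 mL ÷ 3210 mM = 39.26 mL
L-tryptophan: 0.614 mmol/L × 204.23 g/mol × 3.74 L ÷ 1000 = 0.47 g
L-glutamine: V = C2·V2/C1 = 8.86 mM × 3740 mL ÷ 200 mM = 165.68 mL
streptomycin: dilute stock: 151 µg/mL × 3740 mL ÷ 100000 µg/mL = 5.65 mL

L-leucine 2.02 g; sodium hydroxide 39.26 mL; L-tryptophan 0.47 g; L-glutamine 165.68 mL; streptomycin 5.65 mL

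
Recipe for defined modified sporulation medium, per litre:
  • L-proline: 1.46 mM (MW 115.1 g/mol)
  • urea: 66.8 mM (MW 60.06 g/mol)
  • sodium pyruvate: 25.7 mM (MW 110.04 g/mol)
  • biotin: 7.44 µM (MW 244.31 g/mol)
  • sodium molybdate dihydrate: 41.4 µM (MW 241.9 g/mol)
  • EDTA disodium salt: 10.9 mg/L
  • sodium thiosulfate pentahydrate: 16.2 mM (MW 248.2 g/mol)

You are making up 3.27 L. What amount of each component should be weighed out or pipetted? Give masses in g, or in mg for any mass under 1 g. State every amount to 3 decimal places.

Working volume: 3.27 L.
L-proline: 1.46 mmol/L × 115.1 mg/mmol × 3.27 L = 549.510 mg
urea: 66.8 mmol/L × 60.06 g/mol × 3.27 L ÷ 1000 = 13.119 g
sodium pyruvate: 25.7 mmol/L × 110.04 g/mol × 3.27 L ÷ 1000 = 9.248 g
biotin: 7.44 µmol/L × 244.31 g/mol × 3.27 L ÷ 1000 = 5.944 mg
sodium molybdate dihydrate: 41.4 µmol/L × 241.9 g/mol × 3.27 L ÷ 1000 = 32.748 mg
EDTA disodium salt: 10.9 mg/L × 3.27 L = 35.643 mg
sodium thiosulfate pentahydrate: 16.2 mmol/L × 248.2 g/mol × 3.27 L ÷ 1000 = 13.148 g

L-proline 549.510 mg; urea 13.119 g; sodium pyruvate 9.248 g; biotin 5.944 mg; sodium molybdate dihydrate 32.748 mg; EDTA disodium salt 35.643 mg; sodium thiosulfate pentahydrate 13.148 g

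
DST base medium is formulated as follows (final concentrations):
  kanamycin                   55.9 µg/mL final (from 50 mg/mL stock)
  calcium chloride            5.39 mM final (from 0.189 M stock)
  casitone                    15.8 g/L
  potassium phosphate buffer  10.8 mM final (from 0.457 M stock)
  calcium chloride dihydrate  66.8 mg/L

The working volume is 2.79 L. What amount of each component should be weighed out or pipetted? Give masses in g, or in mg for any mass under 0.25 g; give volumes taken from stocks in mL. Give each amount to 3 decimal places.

kanamycin 3.119 mL; calcium chloride 79.567 mL; casitone 44.082 g; potassium phosphate buffer 65.934 mL; calcium chloride dihydrate 186.372 mg

Working volume: 2.79 L.
kanamycin: dilute stock: 55.9 µg/mL × 2790 mL ÷ 50000 µg/mL = 3.119 mL
calcium chloride: dilute stock: 5.39 mM × 2790 mL ÷ 189 mM = 79.567 mL
casitone: 15.8 g/L × 2.79 L = 44.082 g
potassium phosphate buffer: C1V1 = C2V2 → 10.8 mM × 2790 mL ÷ 457 mM = 65.934 mL
calcium chloride dihydrate: 66.8 mg/L × 2.79 L = 186.372 mg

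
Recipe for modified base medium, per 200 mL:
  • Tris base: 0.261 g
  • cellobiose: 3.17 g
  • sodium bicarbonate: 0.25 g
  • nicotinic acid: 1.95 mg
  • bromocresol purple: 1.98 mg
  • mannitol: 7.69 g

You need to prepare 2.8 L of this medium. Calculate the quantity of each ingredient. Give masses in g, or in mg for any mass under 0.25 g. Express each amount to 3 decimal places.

Tris base 3.654 g; cellobiose 44.380 g; sodium bicarbonate 3.500 g; nicotinic acid 27.300 mg; bromocresol purple 27.720 mg; mannitol 107.660 g

Ratio of target to recipe volume: 2800 / 200 = 14.
Tris base: 0.261 g × (2800 mL / 200 mL) = 3.654 g
cellobiose: 3.17 g × (2800 mL / 200 mL) = 44.380 g
sodium bicarbonate: 0.25 g × (2800 mL / 200 mL) = 3.500 g
nicotinic acid: 1.95 mg × (2800 mL / 200 mL) = 27.300 mg
bromocresol purple: 1.98 mg × (2800 mL / 200 mL) = 27.720 mg
mannitol: 7.69 g × (2800 mL / 200 mL) = 107.660 g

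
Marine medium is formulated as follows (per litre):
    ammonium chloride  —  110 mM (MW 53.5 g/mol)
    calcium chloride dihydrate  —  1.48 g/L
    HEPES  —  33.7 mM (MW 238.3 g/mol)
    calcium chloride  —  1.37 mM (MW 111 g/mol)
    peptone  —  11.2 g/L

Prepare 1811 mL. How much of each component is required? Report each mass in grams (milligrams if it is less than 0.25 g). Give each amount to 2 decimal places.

Working volume: 1811 mL = 1.811 L.
ammonium chloride: 110 mmol/L × 53.5 g/mol × 1.811 L ÷ 1000 = 10.66 g
calcium chloride dihydrate: 1.48 g/L × 1.811 L = 2.68 g
HEPES: 33.7 mmol/L × 238.3 g/mol × 1.811 L ÷ 1000 = 14.54 g
calcium chloride: 1.37 mmol/L × 111 g/mol × 1.811 L ÷ 1000 = 0.28 g
peptone: 11.2 g/L × 1.811 L = 20.28 g

ammonium chloride 10.66 g; calcium chloride dihydrate 2.68 g; HEPES 14.54 g; calcium chloride 0.28 g; peptone 20.28 g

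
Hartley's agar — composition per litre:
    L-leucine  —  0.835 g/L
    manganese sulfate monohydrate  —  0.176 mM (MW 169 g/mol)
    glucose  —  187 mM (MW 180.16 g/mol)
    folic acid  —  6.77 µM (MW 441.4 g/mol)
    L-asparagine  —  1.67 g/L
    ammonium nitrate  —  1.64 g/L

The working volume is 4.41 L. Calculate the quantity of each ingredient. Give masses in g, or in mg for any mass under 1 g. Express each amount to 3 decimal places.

Working volume: 4.41 L.
L-leucine: 0.835 g/L × 4.41 L = 3.682 g
manganese sulfate monohydrate: 0.176 mmol/L × 169 mg/mmol × 4.41 L = 131.171 mg
glucose: 187 mmol/L × 180.16 g/mol × 4.41 L ÷ 1000 = 148.573 g
folic acid: 6.77 µmol/L × 441.4 g/mol × 4.41 L ÷ 1000 = 13.178 mg
L-asparagine: 1.67 g/L × 4.41 L = 7.365 g
ammonium nitrate: 1.64 g/L × 4.41 L = 7.232 g

L-leucine 3.682 g; manganese sulfate monohydrate 131.171 mg; glucose 148.573 g; folic acid 13.178 mg; L-asparagine 7.365 g; ammonium nitrate 7.232 g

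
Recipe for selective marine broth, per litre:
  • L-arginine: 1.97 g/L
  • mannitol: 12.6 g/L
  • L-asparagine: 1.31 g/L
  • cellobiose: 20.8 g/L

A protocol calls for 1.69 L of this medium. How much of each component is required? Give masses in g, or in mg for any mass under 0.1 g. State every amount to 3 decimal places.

L-arginine 3.329 g; mannitol 21.294 g; L-asparagine 2.214 g; cellobiose 35.152 g

Scale factor relative to 1 L: 1.69.
L-arginine: 1.97 g/L × 1.69 L = 3.329 g
mannitol: 12.6 g/L × 1.69 L = 21.294 g
L-asparagine: 1.31 g/L × 1.69 L = 2.214 g
cellobiose: 20.8 g/L × 1.69 L = 35.152 g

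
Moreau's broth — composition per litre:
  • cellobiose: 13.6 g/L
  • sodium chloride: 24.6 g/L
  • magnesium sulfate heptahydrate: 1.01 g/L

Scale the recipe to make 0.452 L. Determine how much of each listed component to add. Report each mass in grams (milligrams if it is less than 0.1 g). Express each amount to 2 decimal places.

cellobiose 6.15 g; sodium chloride 11.12 g; magnesium sulfate heptahydrate 0.46 g

Scale factor relative to 1 L: 0.452.
cellobiose: 13.6 g/L × 0.452 L = 6.15 g
sodium chloride: 24.6 g/L × 0.452 L = 11.12 g
magnesium sulfate heptahydrate: 1.01 g/L × 0.452 L = 0.46 g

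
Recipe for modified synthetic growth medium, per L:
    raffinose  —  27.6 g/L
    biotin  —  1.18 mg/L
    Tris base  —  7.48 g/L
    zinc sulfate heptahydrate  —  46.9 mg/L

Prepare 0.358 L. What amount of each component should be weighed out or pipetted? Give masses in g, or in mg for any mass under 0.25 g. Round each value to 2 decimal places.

raffinose 9.88 g; biotin 0.42 mg; Tris base 2.68 g; zinc sulfate heptahydrate 16.79 mg

Scale factor relative to 1 L: 0.358.
raffinose: 27.6 g/L × 0.358 L = 9.88 g
biotin: 1.18 mg/L × 0.358 L = 0.42 mg
Tris base: 7.48 g/L × 0.358 L = 2.68 g
zinc sulfate heptahydrate: 46.9 mg/L × 0.358 L = 16.79 mg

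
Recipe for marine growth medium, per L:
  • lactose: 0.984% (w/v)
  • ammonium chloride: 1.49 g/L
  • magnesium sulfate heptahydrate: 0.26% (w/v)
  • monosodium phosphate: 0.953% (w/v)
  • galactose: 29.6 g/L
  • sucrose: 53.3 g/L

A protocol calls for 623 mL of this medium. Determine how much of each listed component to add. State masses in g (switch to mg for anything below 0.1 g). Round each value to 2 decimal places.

lactose 6.13 g; ammonium chloride 0.93 g; magnesium sulfate heptahydrate 1.62 g; monosodium phosphate 5.94 g; galactose 18.44 g; sucrose 33.21 g

Target volume = 623 mL = 0.623 L.
lactose: 0.984 g per 100 mL × 623 mL ÷ 100 = 6.13 g
ammonium chloride: 1.49 g/L × 0.623 L = 0.93 g
magnesium sulfate heptahydrate: 0.26% w/v = 2.6 g/L → 2.6 × 0.623 L = 1.62 g
monosodium phosphate: 0.953 g per 100 mL × 623 mL ÷ 100 = 5.94 g
galactose: 29.6 g/L × 0.623 L = 18.44 g
sucrose: 53.3 g/L × 0.623 L = 33.21 g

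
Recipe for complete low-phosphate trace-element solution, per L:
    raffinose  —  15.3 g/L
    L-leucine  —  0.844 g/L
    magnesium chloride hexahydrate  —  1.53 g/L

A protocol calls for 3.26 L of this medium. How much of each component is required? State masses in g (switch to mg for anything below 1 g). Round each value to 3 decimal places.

raffinose 49.878 g; L-leucine 2.751 g; magnesium chloride hexahydrate 4.988 g

Working volume: 3.26 L.
raffinose: 15.3 g/L × 3.26 L = 49.878 g
L-leucine: 0.844 g/L × 3.26 L = 2.751 g
magnesium chloride hexahydrate: 1.53 g/L × 3.26 L = 4.988 g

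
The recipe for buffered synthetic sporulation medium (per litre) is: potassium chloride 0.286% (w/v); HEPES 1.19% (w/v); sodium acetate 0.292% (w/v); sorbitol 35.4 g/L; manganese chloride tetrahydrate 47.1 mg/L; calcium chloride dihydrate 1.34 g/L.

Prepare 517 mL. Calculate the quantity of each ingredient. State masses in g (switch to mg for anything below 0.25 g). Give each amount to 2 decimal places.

potassium chloride 1.48 g; HEPES 6.15 g; sodium acetate 1.51 g; sorbitol 18.30 g; manganese chloride tetrahydrate 24.35 mg; calcium chloride dihydrate 0.69 g

Target volume = 517 mL = 0.517 L.
potassium chloride: 0.286% w/v = 2.86 g/L → 2.86 × 0.517 L = 1.48 g
HEPES: 1.19% w/v = 11.9 g/L → 11.9 × 0.517 L = 6.15 g
sodium acetate: 0.292 g per 100 mL × 517 mL ÷ 100 = 1.51 g
sorbitol: 35.4 g/L × 0.517 L = 18.30 g
manganese chloride tetrahydrate: 47.1 mg/L × 0.517 L = 24.35 mg
calcium chloride dihydrate: 1.34 g/L × 0.517 L = 0.69 g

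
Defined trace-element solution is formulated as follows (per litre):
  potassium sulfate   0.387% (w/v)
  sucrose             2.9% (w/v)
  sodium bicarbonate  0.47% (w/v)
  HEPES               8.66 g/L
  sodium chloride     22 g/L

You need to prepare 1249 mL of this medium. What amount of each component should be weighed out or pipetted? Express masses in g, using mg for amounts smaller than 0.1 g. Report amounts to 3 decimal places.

Target volume = 1249 mL = 1.249 L.
potassium sulfate: 0.387 g per 100 mL × 1249 mL ÷ 100 = 4.834 g
sucrose: 2.9% w/v = 29 g/L → 29 × 1.249 L = 36.221 g
sodium bicarbonate: 0.47 g per 100 mL × 1249 mL ÷ 100 = 5.870 g
HEPES: 8.66 g/L × 1.249 L = 10.816 g
sodium chloride: 22 g/L × 1.249 L = 27.478 g

potassium sulfate 4.834 g; sucrose 36.221 g; sodium bicarbonate 5.870 g; HEPES 10.816 g; sodium chloride 27.478 g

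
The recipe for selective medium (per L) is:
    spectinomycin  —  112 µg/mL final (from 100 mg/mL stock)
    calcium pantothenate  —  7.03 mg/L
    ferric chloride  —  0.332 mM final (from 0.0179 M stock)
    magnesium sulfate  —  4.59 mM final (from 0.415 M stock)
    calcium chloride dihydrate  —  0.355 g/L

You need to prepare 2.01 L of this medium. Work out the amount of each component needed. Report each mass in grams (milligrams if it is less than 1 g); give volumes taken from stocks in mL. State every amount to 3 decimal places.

spectinomycin 2.251 mL; calcium pantothenate 14.130 mg; ferric chloride 37.280 mL; magnesium sulfate 22.231 mL; calcium chloride dihydrate 713.550 mg

Working volume: 2.01 L.
spectinomycin: C1V1 = C2V2 → 112 µg/mL × 2010 mL ÷ 100000 µg/mL = 2.251 mL
calcium pantothenate: 7.03 mg/L × 2.01 L = 14.130 mg
ferric chloride: C1V1 = C2V2 → 0.332 mM × 2010 mL ÷ 17.9 mM = 37.280 mL
magnesium sulfate: dilute stock: 4.59 mM × 2010 mL ÷ 415 mM = 22.231 mL
calcium chloride dihydrate: 0.355 g/L × 2.01 L = 0.71355 g = 713.550 mg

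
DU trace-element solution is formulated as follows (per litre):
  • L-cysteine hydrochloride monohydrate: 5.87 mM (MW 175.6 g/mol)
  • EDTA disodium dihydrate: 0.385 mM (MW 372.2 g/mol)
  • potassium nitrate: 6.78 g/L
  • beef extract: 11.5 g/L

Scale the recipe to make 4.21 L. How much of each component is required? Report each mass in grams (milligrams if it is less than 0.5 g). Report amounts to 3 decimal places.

L-cysteine hydrochloride monohydrate 4.340 g; EDTA disodium dihydrate 0.603 g; potassium nitrate 28.544 g; beef extract 48.415 g

Working volume: 4.21 L.
L-cysteine hydrochloride monohydrate: 5.87 mmol/L × 175.6 g/mol × 4.21 L ÷ 1000 = 4.340 g
EDTA disodium dihydrate: 0.385 mmol/L × 372.2 g/mol × 4.21 L ÷ 1000 = 0.603 g
potassium nitrate: 6.78 g/L × 4.21 L = 28.544 g
beef extract: 11.5 g/L × 4.21 L = 48.415 g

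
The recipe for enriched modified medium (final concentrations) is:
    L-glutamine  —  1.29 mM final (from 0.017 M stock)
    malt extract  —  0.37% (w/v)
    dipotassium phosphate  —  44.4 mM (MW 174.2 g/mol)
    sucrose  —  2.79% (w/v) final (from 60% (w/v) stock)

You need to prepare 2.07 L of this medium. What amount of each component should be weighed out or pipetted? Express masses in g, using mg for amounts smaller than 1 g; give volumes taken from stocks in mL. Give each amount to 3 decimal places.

L-glutamine 157.076 mL; malt extract 7.659 g; dipotassium phosphate 16.010 g; sucrose 96.255 mL

Working volume: 2.07 L.
L-glutamine: C1V1 = C2V2 → 1.29 mM × 2070 mL ÷ 17 mM = 157.076 mL
malt extract: 0.37% w/v = 3.7 g/L → 3.7 × 2.07 L = 7.659 g
dipotassium phosphate: 44.4 mmol/L × 174.2 g/mol × 2.07 L ÷ 1000 = 16.010 g
sucrose: C1V1 = C2V2 → 2.79% ÷ 60% × 2070 mL = 96.255 mL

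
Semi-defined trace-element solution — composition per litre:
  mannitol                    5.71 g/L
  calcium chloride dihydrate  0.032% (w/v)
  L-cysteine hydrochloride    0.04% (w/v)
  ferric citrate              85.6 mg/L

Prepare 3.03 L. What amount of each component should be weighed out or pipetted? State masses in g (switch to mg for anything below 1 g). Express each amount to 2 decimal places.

mannitol 17.30 g; calcium chloride dihydrate 969.60 mg; L-cysteine hydrochloride 1.21 g; ferric citrate 259.37 mg

Working volume: 3.03 L.
mannitol: 5.71 g/L × 3.03 L = 17.30 g
calcium chloride dihydrate: 0.032 g per 100 mL × 3030 mL ÷ 100 = 0.9696 g = 969.60 mg
L-cysteine hydrochloride: 0.04% w/v = 0.4 g/L → 0.4 × 3.03 L = 1.21 g
ferric citrate: 85.6 mg/L × 3.03 L = 259.37 mg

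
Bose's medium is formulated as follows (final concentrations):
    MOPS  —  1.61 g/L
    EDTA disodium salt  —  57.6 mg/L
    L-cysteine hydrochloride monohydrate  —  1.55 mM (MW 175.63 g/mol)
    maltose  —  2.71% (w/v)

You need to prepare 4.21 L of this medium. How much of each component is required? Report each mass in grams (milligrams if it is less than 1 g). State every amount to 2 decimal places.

Scale factor relative to 1 L: 4.21.
MOPS: 1.61 g/L × 4.21 L = 6.78 g
EDTA disodium salt: 57.6 mg/L × 4.21 L = 242.50 mg
L-cysteine hydrochloride monohydrate: 1.55 mmol/L × 175.63 g/mol × 4.21 L ÷ 1000 = 1.15 g
maltose: 2.71% w/v = 27.1 g/L → 27.1 × 4.21 L = 114.09 g

MOPS 6.78 g; EDTA disodium salt 242.50 mg; L-cysteine hydrochloride monohydrate 1.15 g; maltose 114.09 g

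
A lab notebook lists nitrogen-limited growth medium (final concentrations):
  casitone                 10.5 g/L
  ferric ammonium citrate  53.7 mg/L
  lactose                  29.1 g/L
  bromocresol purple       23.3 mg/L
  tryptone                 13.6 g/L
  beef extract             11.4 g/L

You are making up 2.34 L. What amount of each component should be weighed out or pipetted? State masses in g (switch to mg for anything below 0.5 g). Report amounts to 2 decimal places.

Scale factor relative to 1 L: 2.34.
casitone: 10.5 g/L × 2.34 L = 24.57 g
ferric ammonium citrate: 53.7 mg/L × 2.34 L = 125.66 mg
lactose: 29.1 g/L × 2.34 L = 68.09 g
bromocresol purple: 23.3 mg/L × 2.34 L = 54.52 mg
tryptone: 13.6 g/L × 2.34 L = 31.82 g
beef extract: 11.4 g/L × 2.34 L = 26.68 g

casitone 24.57 g; ferric ammonium citrate 125.66 mg; lactose 68.09 g; bromocresol purple 54.52 mg; tryptone 31.82 g; beef extract 26.68 g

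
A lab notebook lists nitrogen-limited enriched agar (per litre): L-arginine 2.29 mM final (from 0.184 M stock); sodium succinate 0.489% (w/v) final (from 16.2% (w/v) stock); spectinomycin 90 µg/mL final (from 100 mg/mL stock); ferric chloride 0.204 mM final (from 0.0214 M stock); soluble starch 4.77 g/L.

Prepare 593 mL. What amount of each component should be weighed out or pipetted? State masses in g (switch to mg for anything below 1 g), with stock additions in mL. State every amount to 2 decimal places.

L-arginine 7.38 mL; sodium succinate 17.90 mL; spectinomycin 0.53 mL; ferric chloride 5.65 mL; soluble starch 2.83 g

Target volume = 593 mL = 0.593 L.
L-arginine: V = C2·V2/C1 = 2.29 mM × 593 mL ÷ 184 mM = 7.38 mL
sodium succinate: V = C2·V2/C1 = 0.489% ÷ 16.2% × 593 mL = 17.90 mL
spectinomycin: C1V1 = C2V2 → 90 µg/mL × 593 mL ÷ 100000 µg/mL = 0.53 mL
ferric chloride: dilute stock: 0.204 mM × 593 mL ÷ 21.4 mM = 5.65 mL
soluble starch: 4.77 g/L × 0.593 L = 2.83 g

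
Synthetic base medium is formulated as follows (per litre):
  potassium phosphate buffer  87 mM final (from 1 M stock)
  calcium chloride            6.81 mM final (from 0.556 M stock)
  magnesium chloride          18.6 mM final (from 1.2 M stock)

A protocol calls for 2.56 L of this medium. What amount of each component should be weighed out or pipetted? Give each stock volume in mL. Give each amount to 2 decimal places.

potassium phosphate buffer 222.72 mL; calcium chloride 31.36 mL; magnesium chloride 39.68 mL

Scale factor relative to 1 L: 2.56.
potassium phosphate buffer: dilute stock: 87 mM × 2560 mL ÷ 1000 mM = 222.72 mL
calcium chloride: C1V1 = C2V2 → 6.81 mM × 2560 mL ÷ 556 mM = 31.36 mL
magnesium chloride: V = C2·V2/C1 = 18.6 mM × 2560 mL ÷ 1200 mM = 39.68 mL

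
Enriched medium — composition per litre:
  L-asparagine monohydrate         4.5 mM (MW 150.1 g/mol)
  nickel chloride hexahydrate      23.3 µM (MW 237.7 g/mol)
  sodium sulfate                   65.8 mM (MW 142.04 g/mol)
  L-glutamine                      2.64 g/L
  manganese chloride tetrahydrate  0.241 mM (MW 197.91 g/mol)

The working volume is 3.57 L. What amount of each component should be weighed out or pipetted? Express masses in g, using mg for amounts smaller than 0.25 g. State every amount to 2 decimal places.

L-asparagine monohydrate 2.41 g; nickel chloride hexahydrate 19.77 mg; sodium sulfate 33.37 g; L-glutamine 9.42 g; manganese chloride tetrahydrate 170.28 mg

Scale factor relative to 1 L: 3.57.
L-asparagine monohydrate: 4.5 mmol/L × 150.1 g/mol × 3.57 L ÷ 1000 = 2.41 g
nickel chloride hexahydrate: 23.3 µmol/L × 237.7 g/mol × 3.57 L ÷ 1000 = 19.77 mg
sodium sulfate: 65.8 mmol/L × 142.04 g/mol × 3.57 L ÷ 1000 = 33.37 g
L-glutamine: 2.64 g/L × 3.57 L = 9.42 g
manganese chloride tetrahydrate: 0.241 mmol/L × 197.91 mg/mmol × 3.57 L = 170.28 mg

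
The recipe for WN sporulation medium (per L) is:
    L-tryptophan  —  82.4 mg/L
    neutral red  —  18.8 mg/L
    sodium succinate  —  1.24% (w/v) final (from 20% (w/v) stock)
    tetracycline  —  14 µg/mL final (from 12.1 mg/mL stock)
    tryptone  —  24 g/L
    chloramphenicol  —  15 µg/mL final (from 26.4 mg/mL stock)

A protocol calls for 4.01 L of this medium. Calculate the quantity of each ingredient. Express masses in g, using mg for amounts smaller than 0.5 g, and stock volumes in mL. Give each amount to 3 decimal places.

L-tryptophan 330.424 mg; neutral red 75.388 mg; sodium succinate 248.620 mL; tetracycline 4.640 mL; tryptone 96.240 g; chloramphenicol 2.278 mL

Working volume: 4.01 L.
L-tryptophan: 82.4 mg/L × 4.01 L = 330.424 mg
neutral red: 18.8 mg/L × 4.01 L = 75.388 mg
sodium succinate: C1V1 = C2V2 → 1.24% ÷ 20% × 4010 mL = 248.620 mL
tetracycline: C1V1 = C2V2 → 14 µg/mL × 4010 mL ÷ 12100 µg/mL = 4.640 mL
tryptone: 24 g/L × 4.01 L = 96.240 g
chloramphenicol: V = C2·V2/C1 = 15 µg/mL × 4010 mL ÷ 26400 µg/mL = 2.278 mL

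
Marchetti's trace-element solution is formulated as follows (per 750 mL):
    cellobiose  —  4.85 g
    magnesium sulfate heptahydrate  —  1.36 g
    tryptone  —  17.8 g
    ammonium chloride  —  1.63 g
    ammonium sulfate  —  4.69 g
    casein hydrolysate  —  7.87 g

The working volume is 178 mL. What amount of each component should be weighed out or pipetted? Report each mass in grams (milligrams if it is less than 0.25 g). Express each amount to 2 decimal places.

Ratio of target to recipe volume: 178 / 750 = 0.237333.
cellobiose: 4.85 g × (178 mL / 750 mL) = 1.15 g
magnesium sulfate heptahydrate: 1.36 g × (178 mL / 750 mL) = 0.32 g
tryptone: 17.8 g × (178 mL / 750 mL) = 4.22 g
ammonium chloride: 1.63 g × (178 mL / 750 mL) = 0.39 g
ammonium sulfate: 4.69 g × (178 mL / 750 mL) = 1.11 g
casein hydrolysate: 7.87 g × (178 mL / 750 mL) = 1.87 g

cellobiose 1.15 g; magnesium sulfate heptahydrate 0.32 g; tryptone 4.22 g; ammonium chloride 0.39 g; ammonium sulfate 1.11 g; casein hydrolysate 1.87 g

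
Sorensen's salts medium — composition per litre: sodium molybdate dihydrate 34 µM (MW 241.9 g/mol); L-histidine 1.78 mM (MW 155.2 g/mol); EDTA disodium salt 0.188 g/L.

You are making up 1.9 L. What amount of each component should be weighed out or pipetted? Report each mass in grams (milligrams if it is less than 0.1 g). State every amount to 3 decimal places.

sodium molybdate dihydrate 15.627 mg; L-histidine 0.525 g; EDTA disodium salt 0.357 g

Working volume: 1.9 L.
sodium molybdate dihydrate: 34 µmol/L × 241.9 g/mol × 1.9 L ÷ 1000 = 15.627 mg
L-histidine: 1.78 mmol/L × 155.2 g/mol × 1.9 L ÷ 1000 = 0.525 g
EDTA disodium salt: 0.188 g/L × 1.9 L = 0.357 g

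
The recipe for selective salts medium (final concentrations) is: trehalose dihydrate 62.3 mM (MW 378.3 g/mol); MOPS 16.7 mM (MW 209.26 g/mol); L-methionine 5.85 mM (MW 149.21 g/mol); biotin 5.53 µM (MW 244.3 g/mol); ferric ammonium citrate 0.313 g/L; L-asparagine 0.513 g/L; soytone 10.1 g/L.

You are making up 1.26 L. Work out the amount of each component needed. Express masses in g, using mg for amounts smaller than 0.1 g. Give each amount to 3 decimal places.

Working volume: 1.26 L.
trehalose dihydrate: 62.3 mmol/L × 378.3 g/mol × 1.26 L ÷ 1000 = 29.696 g
MOPS: 16.7 mmol/L × 209.26 g/mol × 1.26 L ÷ 1000 = 4.403 g
L-methionine: 5.85 mmol/L × 149.21 g/mol × 1.26 L ÷ 1000 = 1.100 g
biotin: 5.53 µmol/L × 244.3 g/mol × 1.26 L ÷ 1000 = 1.702 mg
ferric ammonium citrate: 0.313 g/L × 1.26 L = 0.394 g
L-asparagine: 0.513 g/L × 1.26 L = 0.646 g
soytone: 10.1 g/L × 1.26 L = 12.726 g

trehalose dihydrate 29.696 g; MOPS 4.403 g; L-methionine 1.100 g; biotin 1.702 mg; ferric ammonium citrate 0.394 g; L-asparagine 0.646 g; soytone 12.726 g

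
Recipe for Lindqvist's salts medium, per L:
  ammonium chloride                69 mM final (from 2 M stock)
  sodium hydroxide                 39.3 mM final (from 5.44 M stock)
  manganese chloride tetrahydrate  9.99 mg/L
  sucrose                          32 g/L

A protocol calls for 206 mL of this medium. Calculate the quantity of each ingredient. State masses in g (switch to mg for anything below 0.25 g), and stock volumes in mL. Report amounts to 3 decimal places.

Target volume = 206 mL = 0.206 L.
ammonium chloride: V = C2·V2/C1 = 69 mM × 206 mL ÷ 2000 mM = 7.107 mL
sodium hydroxide: C1V1 = C2V2 → 39.3 mM × 206 mL ÷ 5440 mM = 1.488 mL
manganese chloride tetrahydrate: 9.99 mg/L × 0.206 L = 2.058 mg
sucrose: 32 g/L × 0.206 L = 6.592 g

ammonium chloride 7.107 mL; sodium hydroxide 1.488 mL; manganese chloride tetrahydrate 2.058 mg; sucrose 6.592 g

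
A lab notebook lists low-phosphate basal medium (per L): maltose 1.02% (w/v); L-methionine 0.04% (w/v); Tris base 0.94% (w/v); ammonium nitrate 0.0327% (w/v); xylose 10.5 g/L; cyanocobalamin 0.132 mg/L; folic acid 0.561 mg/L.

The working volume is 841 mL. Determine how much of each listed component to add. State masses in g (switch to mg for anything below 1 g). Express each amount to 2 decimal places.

maltose 8.58 g; L-methionine 336.40 mg; Tris base 7.91 g; ammonium nitrate 275.01 mg; xylose 8.83 g; cyanocobalamin 0.11 mg; folic acid 0.47 mg

Working volume: 841 mL = 0.841 L.
maltose: 1.02% w/v = 10.2 g/L → 10.2 × 0.841 L = 8.58 g
L-methionine: 0.04 g per 100 mL × 841 mL ÷ 100 = 0.3364 g = 336.40 mg
Tris base: 0.94% w/v = 9.4 g/L → 9.4 × 0.841 L = 7.91 g
ammonium nitrate: 0.0327% w/v = 0.327 g/L → 0.327 × 0.841 L = 0.275007 g = 275.01 mg
xylose: 10.5 g/L × 0.841 L = 8.83 g
cyanocobalamin: 0.132 mg/L × 0.841 L = 0.11 mg
folic acid: 0.561 mg/L × 0.841 L = 0.47 mg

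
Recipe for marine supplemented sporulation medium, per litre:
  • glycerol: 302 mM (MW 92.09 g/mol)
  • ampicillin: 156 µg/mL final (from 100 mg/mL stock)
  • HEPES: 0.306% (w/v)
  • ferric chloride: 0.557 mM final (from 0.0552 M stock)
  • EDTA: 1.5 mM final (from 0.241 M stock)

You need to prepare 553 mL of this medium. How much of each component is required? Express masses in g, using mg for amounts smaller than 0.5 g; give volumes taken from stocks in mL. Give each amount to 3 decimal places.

Working volume: 553 mL = 0.553 L.
glycerol: 302 mmol/L × 92.09 g/mol × 0.553 L ÷ 1000 = 15.380 g
ampicillin: dilute stock: 156 µg/mL × 553 mL ÷ 100000 µg/mL = 0.863 mL
HEPES: 0.306 g per 100 mL × 553 mL ÷ 100 = 1.692 g
ferric chloride: C1V1 = C2V2 → 0.557 mM × 553 mL ÷ 55.2 mM = 5.580 mL
EDTA: C1V1 = C2V2 → 1.5 mM × 553 mL ÷ 241 mM = 3.442 mL

glycerol 15.380 g; ampicillin 0.863 mL; HEPES 1.692 g; ferric chloride 5.580 mL; EDTA 3.442 mL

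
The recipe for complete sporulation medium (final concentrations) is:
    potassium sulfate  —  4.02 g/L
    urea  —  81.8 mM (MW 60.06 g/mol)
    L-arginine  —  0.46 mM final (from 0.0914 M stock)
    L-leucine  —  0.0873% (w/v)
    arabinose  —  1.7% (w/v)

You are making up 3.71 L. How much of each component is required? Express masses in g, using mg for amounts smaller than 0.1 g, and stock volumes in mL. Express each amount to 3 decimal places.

potassium sulfate 14.914 g; urea 18.227 g; L-arginine 18.672 mL; L-leucine 3.239 g; arabinose 63.070 g

Scale factor relative to 1 L: 3.71.
potassium sulfate: 4.02 g/L × 3.71 L = 14.914 g
urea: 81.8 mmol/L × 60.06 g/mol × 3.71 L ÷ 1000 = 18.227 g
L-arginine: V = C2·V2/C1 = 0.46 mM × 3710 mL ÷ 91.4 mM = 18.672 mL
L-leucine: 0.0873% w/v = 0.873 g/L → 0.873 × 3.71 L = 3.239 g
arabinose: 1.7 g per 100 mL × 3710 mL ÷ 100 = 63.070 g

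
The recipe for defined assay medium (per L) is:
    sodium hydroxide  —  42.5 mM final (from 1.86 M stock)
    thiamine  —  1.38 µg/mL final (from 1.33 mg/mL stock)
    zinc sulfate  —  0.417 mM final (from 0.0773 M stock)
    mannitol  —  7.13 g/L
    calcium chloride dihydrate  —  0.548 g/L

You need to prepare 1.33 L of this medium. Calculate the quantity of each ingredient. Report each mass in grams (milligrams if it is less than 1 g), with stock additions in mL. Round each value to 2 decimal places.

Scale factor relative to 1 L: 1.33.
sodium hydroxide: V = C2·V2/C1 = 42.5 mM × 1330 mL ÷ 1860 mM = 30.39 mL
thiamine: V = C2·V2/C1 = 1.38 µg/mL × 1330 mL ÷ 1330 µg/mL = 1.38 mL
zinc sulfate: V = C2·V2/C1 = 0.417 mM × 1330 mL ÷ 77.3 mM = 7.17 mL
mannitol: 7.13 g/L × 1.33 L = 9.48 g
calcium chloride dihydrate: 0.548 g/L × 1.33 L = 0.72884 g = 728.84 mg

sodium hydroxide 30.39 mL; thiamine 1.38 mL; zinc sulfate 7.17 mL; mannitol 9.48 g; calcium chloride dihydrate 728.84 mg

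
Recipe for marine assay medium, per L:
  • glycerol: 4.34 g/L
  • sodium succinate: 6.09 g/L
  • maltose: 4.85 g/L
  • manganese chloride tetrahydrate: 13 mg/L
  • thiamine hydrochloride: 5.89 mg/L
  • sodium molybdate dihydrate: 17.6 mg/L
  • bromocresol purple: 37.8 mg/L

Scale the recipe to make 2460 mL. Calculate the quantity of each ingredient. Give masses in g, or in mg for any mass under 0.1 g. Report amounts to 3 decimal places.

glycerol 10.676 g; sodium succinate 14.981 g; maltose 11.931 g; manganese chloride tetrahydrate 31.980 mg; thiamine hydrochloride 14.489 mg; sodium molybdate dihydrate 43.296 mg; bromocresol purple 92.988 mg

Scale factor relative to 1 L: 2.46.
glycerol: 4.34 g/L × 2.46 L = 10.676 g
sodium succinate: 6.09 g/L × 2.46 L = 14.981 g
maltose: 4.85 g/L × 2.46 L = 11.931 g
manganese chloride tetrahydrate: 13 mg/L × 2.46 L = 31.980 mg
thiamine hydrochloride: 5.89 mg/L × 2.46 L = 14.489 mg
sodium molybdate dihydrate: 17.6 mg/L × 2.46 L = 43.296 mg
bromocresol purple: 37.8 mg/L × 2.46 L = 92.988 mg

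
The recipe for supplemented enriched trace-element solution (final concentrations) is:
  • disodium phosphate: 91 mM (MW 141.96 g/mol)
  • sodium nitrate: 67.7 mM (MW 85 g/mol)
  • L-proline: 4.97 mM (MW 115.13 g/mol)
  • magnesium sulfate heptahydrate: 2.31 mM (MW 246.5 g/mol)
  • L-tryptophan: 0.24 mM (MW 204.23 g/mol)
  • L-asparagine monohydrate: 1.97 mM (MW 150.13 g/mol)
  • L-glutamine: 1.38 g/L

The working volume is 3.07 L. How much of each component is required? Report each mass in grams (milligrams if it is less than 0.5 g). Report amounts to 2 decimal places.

disodium phosphate 39.66 g; sodium nitrate 17.67 g; L-proline 1.76 g; magnesium sulfate heptahydrate 1.75 g; L-tryptophan 150.48 mg; L-asparagine monohydrate 0.91 g; L-glutamine 4.24 g

Working volume: 3.07 L.
disodium phosphate: 91 mmol/L × 141.96 g/mol × 3.07 L ÷ 1000 = 39.66 g
sodium nitrate: 67.7 mmol/L × 85 g/mol × 3.07 L ÷ 1000 = 17.67 g
L-proline: 4.97 mmol/L × 115.13 g/mol × 3.07 L ÷ 1000 = 1.76 g
magnesium sulfate heptahydrate: 2.31 mmol/L × 246.5 g/mol × 3.07 L ÷ 1000 = 1.75 g
L-tryptophan: 0.24 mmol/L × 204.23 mg/mmol × 3.07 L = 150.48 mg
L-asparagine monohydrate: 1.97 mmol/L × 150.13 g/mol × 3.07 L ÷ 1000 = 0.91 g
L-glutamine: 1.38 g/L × 3.07 L = 4.24 g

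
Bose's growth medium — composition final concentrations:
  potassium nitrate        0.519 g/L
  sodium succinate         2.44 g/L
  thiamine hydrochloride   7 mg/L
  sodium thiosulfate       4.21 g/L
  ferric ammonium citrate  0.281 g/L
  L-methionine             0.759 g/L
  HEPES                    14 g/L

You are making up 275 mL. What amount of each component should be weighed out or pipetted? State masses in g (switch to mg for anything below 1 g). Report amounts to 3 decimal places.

potassium nitrate 142.725 mg; sodium succinate 671.000 mg; thiamine hydrochloride 1.925 mg; sodium thiosulfate 1.158 g; ferric ammonium citrate 77.275 mg; L-methionine 208.725 mg; HEPES 3.850 g

Scale factor relative to 1 L: 0.275.
potassium nitrate: 0.519 g/L × 0.275 L = 0.142725 g = 142.725 mg
sodium succinate: 2.44 g/L × 0.275 L = 0.671 g = 671.000 mg
thiamine hydrochloride: 7 mg/L × 0.275 L = 1.925 mg
sodium thiosulfate: 4.21 g/L × 0.275 L = 1.158 g
ferric ammonium citrate: 0.281 g/L × 0.275 L = 0.077275 g = 77.275 mg
L-methionine: 0.759 g/L × 0.275 L = 0.208725 g = 208.725 mg
HEPES: 14 g/L × 0.275 L = 3.850 g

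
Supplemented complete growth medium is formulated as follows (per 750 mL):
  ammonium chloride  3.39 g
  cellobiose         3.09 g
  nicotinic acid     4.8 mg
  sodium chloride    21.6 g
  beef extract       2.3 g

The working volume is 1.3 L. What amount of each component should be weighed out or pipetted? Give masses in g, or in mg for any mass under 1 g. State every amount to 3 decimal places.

ammonium chloride 5.876 g; cellobiose 5.356 g; nicotinic acid 8.320 mg; sodium chloride 37.440 g; beef extract 3.987 g

Ratio of target to recipe volume: 1300 / 750 = 1.73333.
ammonium chloride: 3.39 g × (1300 mL / 750 mL) = 5.876 g
cellobiose: 3.09 g × (1300 mL / 750 mL) = 5.356 g
nicotinic acid: 4.8 mg × (1300 mL / 750 mL) = 8.320 mg
sodium chloride: 21.6 g × (1300 mL / 750 mL) = 37.440 g
beef extract: 2.3 g × (1300 mL / 750 mL) = 3.987 g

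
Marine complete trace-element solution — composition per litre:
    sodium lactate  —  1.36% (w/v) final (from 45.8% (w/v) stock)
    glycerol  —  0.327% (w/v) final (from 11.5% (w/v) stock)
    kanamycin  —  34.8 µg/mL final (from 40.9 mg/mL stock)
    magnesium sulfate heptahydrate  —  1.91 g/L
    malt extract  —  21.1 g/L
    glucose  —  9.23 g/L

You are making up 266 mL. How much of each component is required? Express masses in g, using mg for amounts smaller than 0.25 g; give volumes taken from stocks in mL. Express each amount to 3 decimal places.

sodium lactate 7.899 mL; glycerol 7.564 mL; kanamycin 0.226 mL; magnesium sulfate heptahydrate 0.508 g; malt extract 5.613 g; glucose 2.455 g

Working volume: 266 mL = 0.266 L.
sodium lactate: dilute stock: 1.36% ÷ 45.8% × 266 mL = 7.899 mL
glycerol: C1V1 = C2V2 → 0.327% ÷ 11.5% × 266 mL = 7.564 mL
kanamycin: V = C2·V2/C1 = 34.8 µg/mL × 266 mL ÷ 40900 µg/mL = 0.226 mL
magnesium sulfate heptahydrate: 1.91 g/L × 0.266 L = 0.508 g
malt extract: 21.1 g/L × 0.266 L = 5.613 g
glucose: 9.23 g/L × 0.266 L = 2.455 g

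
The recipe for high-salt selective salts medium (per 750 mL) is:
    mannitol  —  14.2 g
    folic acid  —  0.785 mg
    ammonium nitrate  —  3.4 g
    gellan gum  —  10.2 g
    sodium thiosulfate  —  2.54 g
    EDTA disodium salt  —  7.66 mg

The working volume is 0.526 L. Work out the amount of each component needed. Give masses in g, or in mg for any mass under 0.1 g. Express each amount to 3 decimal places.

mannitol 9.959 g; folic acid 0.551 mg; ammonium nitrate 2.385 g; gellan gum 7.154 g; sodium thiosulfate 1.781 g; EDTA disodium salt 5.372 mg

Ratio of target to recipe volume: 526 / 750 = 0.701333.
mannitol: 14.2 g × (526 mL / 750 mL) = 9.959 g
folic acid: 0.785 mg × (526 mL / 750 mL) = 0.551 mg
ammonium nitrate: 3.4 g × (526 mL / 750 mL) = 2.385 g
gellan gum: 10.2 g × (526 mL / 750 mL) = 7.154 g
sodium thiosulfate: 2.54 g × (526 mL / 750 mL) = 1.781 g
EDTA disodium salt: 7.66 mg × (526 mL / 750 mL) = 5.372 mg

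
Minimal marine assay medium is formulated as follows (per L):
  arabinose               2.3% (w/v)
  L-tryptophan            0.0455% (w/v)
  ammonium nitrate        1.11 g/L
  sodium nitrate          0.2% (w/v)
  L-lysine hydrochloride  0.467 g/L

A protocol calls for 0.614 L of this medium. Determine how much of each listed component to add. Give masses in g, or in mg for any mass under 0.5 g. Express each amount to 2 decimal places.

arabinose 14.12 g; L-tryptophan 279.37 mg; ammonium nitrate 0.68 g; sodium nitrate 1.23 g; L-lysine hydrochloride 286.74 mg

Scale factor relative to 1 L: 0.614.
arabinose: 2.3% w/v = 23 g/L → 23 × 0.614 L = 14.12 g
L-tryptophan: 0.0455% w/v = 0.455 g/L → 0.455 × 0.614 L = 0.27937 g = 279.37 mg
ammonium nitrate: 1.11 g/L × 0.614 L = 0.68 g
sodium nitrate: 0.2% w/v = 2 g/L → 2 × 0.614 L = 1.23 g
L-lysine hydrochloride: 0.467 g/L × 0.614 L = 0.286738 g = 286.74 mg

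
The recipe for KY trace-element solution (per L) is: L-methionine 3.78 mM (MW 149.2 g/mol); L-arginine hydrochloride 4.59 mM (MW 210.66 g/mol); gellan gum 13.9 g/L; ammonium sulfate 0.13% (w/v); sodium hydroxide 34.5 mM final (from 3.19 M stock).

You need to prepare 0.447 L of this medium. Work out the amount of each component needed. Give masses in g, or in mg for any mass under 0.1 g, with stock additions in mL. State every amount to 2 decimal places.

L-methionine 0.25 g; L-arginine hydrochloride 0.43 g; gellan gum 6.21 g; ammonium sulfate 0.58 g; sodium hydroxide 4.83 mL

Scale factor relative to 1 L: 0.447.
L-methionine: 3.78 mmol/L × 149.2 g/mol × 0.447 L ÷ 1000 = 0.25 g
L-arginine hydrochloride: 4.59 mmol/L × 210.66 g/mol × 0.447 L ÷ 1000 = 0.43 g
gellan gum: 13.9 g/L × 0.447 L = 6.21 g
ammonium sulfate: 0.13% w/v = 1.3 g/L → 1.3 × 0.447 L = 0.58 g
sodium hydroxide: V = C2·V2/C1 = 34.5 mM × 447 mL ÷ 3190 mM = 4.83 mL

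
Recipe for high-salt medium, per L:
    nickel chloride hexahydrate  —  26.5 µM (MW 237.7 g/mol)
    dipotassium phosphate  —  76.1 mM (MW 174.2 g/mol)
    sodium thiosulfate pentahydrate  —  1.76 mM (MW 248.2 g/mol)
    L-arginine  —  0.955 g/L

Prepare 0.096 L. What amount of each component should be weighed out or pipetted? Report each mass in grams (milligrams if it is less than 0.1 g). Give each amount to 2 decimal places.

Working volume: 0.096 L.
nickel chloride hexahydrate: 26.5 µmol/L × 237.7 g/mol × 0.096 L ÷ 1000 = 0.60 mg
dipotassium phosphate: 76.1 mmol/L × 174.2 g/mol × 0.096 L ÷ 1000 = 1.27 g
sodium thiosulfate pentahydrate: 1.76 mmol/L × 248.2 mg/mmol × 0.096 L = 41.94 mg
L-arginine: 0.955 g/L × 0.096 L = 0.09168 g = 91.68 mg

nickel chloride hexahydrate 0.60 mg; dipotassium phosphate 1.27 g; sodium thiosulfate pentahydrate 41.94 mg; L-arginine 91.68 mg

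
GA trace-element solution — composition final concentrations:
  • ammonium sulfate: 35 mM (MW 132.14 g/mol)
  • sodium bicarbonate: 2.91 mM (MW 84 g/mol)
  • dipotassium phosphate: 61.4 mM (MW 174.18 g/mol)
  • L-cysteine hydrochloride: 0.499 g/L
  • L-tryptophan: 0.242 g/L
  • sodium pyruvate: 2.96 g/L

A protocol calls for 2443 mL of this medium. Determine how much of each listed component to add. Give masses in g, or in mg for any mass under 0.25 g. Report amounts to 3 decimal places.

ammonium sulfate 11.299 g; sodium bicarbonate 0.597 g; dipotassium phosphate 26.127 g; L-cysteine hydrochloride 1.219 g; L-tryptophan 0.591 g; sodium pyruvate 7.231 g

Target volume = 2443 mL = 2.443 L.
ammonium sulfate: 35 mmol/L × 132.14 g/mol × 2.443 L ÷ 1000 = 11.299 g
sodium bicarbonate: 2.91 mmol/L × 84 g/mol × 2.443 L ÷ 1000 = 0.597 g
dipotassium phosphate: 61.4 mmol/L × 174.18 g/mol × 2.443 L ÷ 1000 = 26.127 g
L-cysteine hydrochloride: 0.499 g/L × 2.443 L = 1.219 g
L-tryptophan: 0.242 g/L × 2.443 L = 0.591 g
sodium pyruvate: 2.96 g/L × 2.443 L = 7.231 g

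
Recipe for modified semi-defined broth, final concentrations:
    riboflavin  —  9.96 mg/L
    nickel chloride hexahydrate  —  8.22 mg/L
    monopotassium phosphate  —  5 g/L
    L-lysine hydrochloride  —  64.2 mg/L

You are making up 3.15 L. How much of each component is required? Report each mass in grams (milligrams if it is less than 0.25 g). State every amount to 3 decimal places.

Working volume: 3.15 L.
riboflavin: 9.96 mg/L × 3.15 L = 31.374 mg
nickel chloride hexahydrate: 8.22 mg/L × 3.15 L = 25.893 mg
monopotassium phosphate: 5 g/L × 3.15 L = 15.750 g
L-lysine hydrochloride: 64.2 mg/L × 3.15 L = 202.230 mg

riboflavin 31.374 mg; nickel chloride hexahydrate 25.893 mg; monopotassium phosphate 15.750 g; L-lysine hydrochloride 202.230 mg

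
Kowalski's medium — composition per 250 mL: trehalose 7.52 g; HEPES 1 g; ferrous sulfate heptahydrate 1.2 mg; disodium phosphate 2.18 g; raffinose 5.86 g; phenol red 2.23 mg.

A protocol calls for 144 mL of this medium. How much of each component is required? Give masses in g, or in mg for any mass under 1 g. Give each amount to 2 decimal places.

trehalose 4.33 g; HEPES 576.00 mg; ferrous sulfate heptahydrate 0.69 mg; disodium phosphate 1.26 g; raffinose 3.38 g; phenol red 1.28 mg

Scale factor = 144 mL / 250 mL = 0.576.
trehalose: 7.52 g × (144 mL / 250 mL) = 4.33 g
HEPES: 1 g × (144 mL / 250 mL) = 0.576 g = 576.00 mg
ferrous sulfate heptahydrate: 1.2 mg × (144 mL / 250 mL) = 0.69 mg
disodium phosphate: 2.18 g × (144 mL / 250 mL) = 1.26 g
raffinose: 5.86 g × (144 mL / 250 mL) = 3.38 g
phenol red: 2.23 mg × (144 mL / 250 mL) = 1.28 mg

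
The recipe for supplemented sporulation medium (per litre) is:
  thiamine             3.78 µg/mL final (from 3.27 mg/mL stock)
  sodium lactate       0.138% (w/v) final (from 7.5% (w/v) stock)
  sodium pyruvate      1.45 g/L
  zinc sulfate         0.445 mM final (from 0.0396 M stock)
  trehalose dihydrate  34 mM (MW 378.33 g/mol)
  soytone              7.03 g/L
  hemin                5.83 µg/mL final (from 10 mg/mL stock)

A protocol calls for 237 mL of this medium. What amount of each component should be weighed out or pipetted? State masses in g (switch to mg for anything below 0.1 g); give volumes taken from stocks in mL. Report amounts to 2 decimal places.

thiamine 0.27 mL; sodium lactate 4.36 mL; sodium pyruvate 0.34 g; zinc sulfate 2.66 mL; trehalose dihydrate 3.05 g; soytone 1.67 g; hemin 0.14 mL

Target volume = 237 mL = 0.237 L.
thiamine: dilute stock: 3.78 µg/mL × 237 mL ÷ 3270 µg/mL = 0.27 mL
sodium lactate: V = C2·V2/C1 = 0.138% ÷ 7.5% × 237 mL = 4.36 mL
sodium pyruvate: 1.45 g/L × 0.237 L = 0.34 g
zinc sulfate: dilute stock: 0.445 mM × 237 mL ÷ 39.6 mM = 2.66 mL
trehalose dihydrate: 34 mmol/L × 378.33 g/mol × 0.237 L ÷ 1000 = 3.05 g
soytone: 7.03 g/L × 0.237 L = 1.67 g
hemin: C1V1 = C2V2 → 5.83 µg/mL × 237 mL ÷ 10000 µg/mL = 0.14 mL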